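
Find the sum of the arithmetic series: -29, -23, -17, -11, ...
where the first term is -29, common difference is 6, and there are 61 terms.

Sₙ = n/2 × (first + last)
Last term = a + (n-1)d = -29 + (61-1)×6 = 331
S_61 = 61/2 × (-29 + 331)
S_61 = 61/2 × 302 = 9211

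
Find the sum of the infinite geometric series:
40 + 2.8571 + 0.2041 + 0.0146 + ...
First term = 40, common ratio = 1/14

For |r| < 1, S = a / (1 - r)
S = 40 / (1 - (1/14))
S = 40 / (13/14)
S = 560/13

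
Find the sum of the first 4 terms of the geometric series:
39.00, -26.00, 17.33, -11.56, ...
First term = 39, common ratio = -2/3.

Sₙ = a(1 - rⁿ) / (1 - r)
S_4 = 39(1 - (-2/3)^4) / (1 - (-2/3))
S_4 = 39(1 - (16/81)) / (5/3)
S_4 = 169/9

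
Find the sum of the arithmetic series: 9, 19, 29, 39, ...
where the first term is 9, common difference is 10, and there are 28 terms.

Sₙ = n/2 × (first + last)
Last term = a + (n-1)d = 9 + (28-1)×10 = 279
S_28 = 28/2 × (9 + 279)
S_28 = 28/2 × 288 = 4032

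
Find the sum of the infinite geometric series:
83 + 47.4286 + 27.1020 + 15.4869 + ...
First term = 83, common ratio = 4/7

For |r| < 1, S = a / (1 - r)
S = 83 / (1 - (4/7))
S = 83 / (3/7)
S = 581/3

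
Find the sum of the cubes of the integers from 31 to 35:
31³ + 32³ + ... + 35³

Use ∑_{k=1}^{n} k³ = [n(n+1)/2]², then subtract the first 30 terms.
∑_{k=1}^{35} k³ = [35×36/2]² = 630² = 396900
∑_{k=1}^{30} k³ = [30×31/2]² = 465² = 216225
∑_{k=31}^{35} k³ = 396900 - 216225 = 180675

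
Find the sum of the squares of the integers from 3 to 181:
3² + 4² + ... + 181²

Use ∑_{k=1}^{n} k² = n(n+1)(2n+1)/6, then subtract the first 2 terms.
∑_{k=1}^{181} k² = 181×182×363/6 = 1992991
∑_{k=1}^{2} k² = 2×3×5/6 = 5
∑_{k=3}^{181} k² = 1992991 - 5 = 1992986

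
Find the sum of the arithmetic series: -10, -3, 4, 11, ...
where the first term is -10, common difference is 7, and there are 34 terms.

Sₙ = n/2 × (first + last)
Last term = a + (n-1)d = -10 + (34-1)×7 = 221
S_34 = 34/2 × (-10 + 221)
S_34 = 34/2 × 211 = 3587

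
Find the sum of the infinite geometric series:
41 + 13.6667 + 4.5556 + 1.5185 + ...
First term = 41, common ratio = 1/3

For |r| < 1, S = a / (1 - r)
S = 41 / (1 - (1/3))
S = 41 / (2/3)
S = 123/2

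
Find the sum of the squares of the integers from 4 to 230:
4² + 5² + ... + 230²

Use ∑_{k=1}^{n} k² = n(n+1)(2n+1)/6, then subtract the first 3 terms.
∑_{k=1}^{230} k² = 230×231×461/6 = 4082155
∑_{k=1}^{3} k² = 3×4×7/6 = 14
∑_{k=4}^{230} k² = 4082155 - 14 = 4082141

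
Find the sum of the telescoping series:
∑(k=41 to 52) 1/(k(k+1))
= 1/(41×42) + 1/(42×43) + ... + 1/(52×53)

Partial fractions: 1/(k(k+1)) = 1/k - 1/(k+1)
The series telescopes:
= (1/41 - 1/42) + (1/42 - 1/43) + ... + (1/52 - 1/53)
= 1/41 - 1/53
= 12/2173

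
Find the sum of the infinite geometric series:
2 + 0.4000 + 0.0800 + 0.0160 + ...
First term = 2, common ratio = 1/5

For |r| < 1, S = a / (1 - r)
S = 2 / (1 - (1/5))
S = 2 / (4/5)
S = 5/2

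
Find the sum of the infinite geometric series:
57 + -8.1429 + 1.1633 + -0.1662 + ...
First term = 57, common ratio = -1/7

For |r| < 1, S = a / (1 - r)
S = 57 / (1 - (-1/7))
S = 57 / (8/7)
S = 399/8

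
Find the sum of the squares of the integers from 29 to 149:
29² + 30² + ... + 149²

Use ∑_{k=1}^{n} k² = n(n+1)(2n+1)/6, then subtract the first 28 terms.
∑_{k=1}^{149} k² = 149×150×299/6 = 1113775
∑_{k=1}^{28} k² = 28×29×57/6 = 7714
∑_{k=29}^{149} k² = 1113775 - 7714 = 1106061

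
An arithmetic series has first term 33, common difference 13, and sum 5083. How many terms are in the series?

Using S = n/2 × [2a + (n-1)d]
5083 = n/2 × [2(33) + (n-1)(13)]
5083 = n/2 × [66 + 13n - 13]
10166 = n × [53 + 13n]
13n² + (53)n - 10166 = 0
Discriminant: Δ = (53)² - 4(13)(-10166) = 2809 + 528632 = 531441
√Δ = 729
n = [-(53) + √Δ] / (2·13) = (-53 + 729) / 26 = 676 / 26 = 26
(The negative root is discarded since n must be a positive integer.)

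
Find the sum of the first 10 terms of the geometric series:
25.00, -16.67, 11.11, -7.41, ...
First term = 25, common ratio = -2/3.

Sₙ = a(1 - rⁿ) / (1 - r)
S_10 = 25(1 - (-2/3)^10) / (1 - (-2/3))
S_10 = 25(1 - (1024/59049)) / (5/3)
S_10 = 290125/19683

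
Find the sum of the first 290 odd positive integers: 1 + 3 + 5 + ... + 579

Sum of first n odd numbers = n²
= 290²
= 84100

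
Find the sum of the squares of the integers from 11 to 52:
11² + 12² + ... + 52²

Use ∑_{k=1}^{n} k² = n(n+1)(2n+1)/6, then subtract the first 10 terms.
∑_{k=1}^{52} k² = 52×53×105/6 = 48230
∑_{k=1}^{10} k² = 10×11×21/6 = 385
∑_{k=11}^{52} k² = 48230 - 385 = 47845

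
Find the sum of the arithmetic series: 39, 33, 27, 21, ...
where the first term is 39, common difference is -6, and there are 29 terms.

Sₙ = n/2 × (first + last)
Last term = a + (n-1)d = 39 + (29-1)×(-6) = -129
S_29 = 29/2 × (39 + (-129))
S_29 = 29/2 × (-90) = -1305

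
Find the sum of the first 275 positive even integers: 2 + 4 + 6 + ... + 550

Sum of first n even numbers = n(n+1)
= 275×276
= 75900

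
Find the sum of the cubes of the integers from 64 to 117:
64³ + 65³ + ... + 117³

Use ∑_{k=1}^{n} k³ = [n(n+1)/2]², then subtract the first 63 terms.
∑_{k=1}^{117} k³ = [117×118/2]² = 6903² = 47651409
∑_{k=1}^{63} k³ = [63×64/2]² = 2016² = 4064256
∑_{k=64}^{117} k³ = 47651409 - 4064256 = 43587153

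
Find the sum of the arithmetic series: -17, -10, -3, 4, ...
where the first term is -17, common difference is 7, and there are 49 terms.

Sₙ = n/2 × (first + last)
Last term = a + (n-1)d = -17 + (49-1)×7 = 319
S_49 = 49/2 × (-17 + 319)
S_49 = 49/2 × 302 = 7399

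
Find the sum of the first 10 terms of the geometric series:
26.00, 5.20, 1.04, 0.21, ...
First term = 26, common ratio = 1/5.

Sₙ = a(1 - rⁿ) / (1 - r)
S_10 = 26(1 - (1/5)^10) / (1 - (1/5))
S_10 = 26(1 - (1/9765625)) / (4/5)
S_10 = 63476556/1953125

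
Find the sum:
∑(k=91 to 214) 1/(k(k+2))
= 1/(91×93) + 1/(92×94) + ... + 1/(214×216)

Partial fractions: 1/(k(k+2)) = (1/2)[1/k - 1/(k+2)]
Telescoping leaves the first two and last two terms:
= (1/2)[1/91 + 1/92 - 1/215 - 1/216]
= 1222547/194397840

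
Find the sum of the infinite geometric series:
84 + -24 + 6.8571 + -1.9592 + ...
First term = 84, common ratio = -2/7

For |r| < 1, S = a / (1 - r)
S = 84 / (1 - (-2/7))
S = 84 / (9/7)
S = 196/3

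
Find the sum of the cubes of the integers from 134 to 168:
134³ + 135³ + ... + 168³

Use ∑_{k=1}^{n} k³ = [n(n+1)/2]², then subtract the first 133 terms.
∑_{k=1}^{168} k³ = [168×169/2]² = 14196² = 201526416
∑_{k=1}^{133} k³ = [133×134/2]² = 8911² = 79405921
∑_{k=134}^{168} k³ = 201526416 - 79405921 = 122120495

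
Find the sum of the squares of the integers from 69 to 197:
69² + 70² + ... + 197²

Use ∑_{k=1}^{n} k² = n(n+1)(2n+1)/6, then subtract the first 68 terms.
∑_{k=1}^{197} k² = 197×198×395/6 = 2567895
∑_{k=1}^{68} k² = 68×69×137/6 = 107134
∑_{k=69}^{197} k² = 2567895 - 107134 = 2460761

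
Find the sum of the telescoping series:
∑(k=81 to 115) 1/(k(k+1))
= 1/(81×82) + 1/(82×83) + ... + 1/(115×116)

Partial fractions: 1/(k(k+1)) = 1/k - 1/(k+1)
The series telescopes:
= (1/81 - 1/82) + (1/82 - 1/83) + ... + (1/115 - 1/116)
= 1/81 - 1/116
= 35/9396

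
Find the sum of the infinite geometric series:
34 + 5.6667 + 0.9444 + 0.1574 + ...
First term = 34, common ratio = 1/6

For |r| < 1, S = a / (1 - r)
S = 34 / (1 - (1/6))
S = 34 / (5/6)
S = 204/5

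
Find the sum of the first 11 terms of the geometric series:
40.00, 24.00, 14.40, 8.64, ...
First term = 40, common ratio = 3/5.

Sₙ = a(1 - rⁿ) / (1 - r)
S_11 = 40(1 - (3/5)^11) / (1 - (3/5))
S_11 = 40(1 - (177147/48828125)) / (2/5)
S_11 = 194603912/1953125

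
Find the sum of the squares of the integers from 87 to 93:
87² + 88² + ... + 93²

Use ∑_{k=1}^{n} k² = n(n+1)(2n+1)/6, then subtract the first 86 terms.
∑_{k=1}^{93} k² = 93×94×187/6 = 272459
∑_{k=1}^{86} k² = 86×87×173/6 = 215731
∑_{k=87}^{93} k² = 272459 - 215731 = 56728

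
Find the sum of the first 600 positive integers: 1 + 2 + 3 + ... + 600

Formula: ∑k = n(n+1)/2
= 600×601/2
= 360600/2
= 180300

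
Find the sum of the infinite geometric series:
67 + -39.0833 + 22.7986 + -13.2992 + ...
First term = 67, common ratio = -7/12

For |r| < 1, S = a / (1 - r)
S = 67 / (1 - (-7/12))
S = 67 / (19/12)
S = 804/19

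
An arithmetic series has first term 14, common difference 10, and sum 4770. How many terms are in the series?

Using S = n/2 × [2a + (n-1)d]
4770 = n/2 × [2(14) + (n-1)(10)]
4770 = n/2 × [28 + 10n - 10]
9540 = n × [18 + 10n]
10n² + (18)n - 9540 = 0
Discriminant: Δ = (18)² - 4(10)(-9540) = 324 + 381600 = 381924
√Δ = 618
n = [-(18) + √Δ] / (2·10) = (-18 + 618) / 20 = 600 / 20 = 30
(The negative root is discarded since n must be a positive integer.)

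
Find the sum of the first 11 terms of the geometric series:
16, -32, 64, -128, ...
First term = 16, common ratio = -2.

Sₙ = a(1 - rⁿ) / (1 - r)
S_11 = 16(1 - (-2)^11) / (1 - (-2))
S_11 = 16(1 - (-2048)) / (3)
S_11 = 10928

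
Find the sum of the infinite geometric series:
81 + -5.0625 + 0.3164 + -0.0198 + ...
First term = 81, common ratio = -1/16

For |r| < 1, S = a / (1 - r)
S = 81 / (1 - (-1/16))
S = 81 / (17/16)
S = 1296/17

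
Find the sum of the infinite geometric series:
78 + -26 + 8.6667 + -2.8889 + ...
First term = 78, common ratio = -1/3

For |r| < 1, S = a / (1 - r)
S = 78 / (1 - (-1/3))
S = 78 / (4/3)
S = 117/2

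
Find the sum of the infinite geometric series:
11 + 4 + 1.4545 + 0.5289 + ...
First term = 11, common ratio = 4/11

For |r| < 1, S = a / (1 - r)
S = 11 / (1 - (4/11))
S = 11 / (7/11)
S = 121/7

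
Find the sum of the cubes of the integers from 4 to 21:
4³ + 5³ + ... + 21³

Use ∑_{k=1}^{n} k³ = [n(n+1)/2]², then subtract the first 3 terms.
∑_{k=1}^{21} k³ = [21×22/2]² = 231² = 53361
∑_{k=1}^{3} k³ = [3×4/2]² = 6² = 36
∑_{k=4}^{21} k³ = 53361 - 36 = 53325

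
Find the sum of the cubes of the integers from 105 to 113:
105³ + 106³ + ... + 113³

Use ∑_{k=1}^{n} k³ = [n(n+1)/2]², then subtract the first 104 terms.
∑_{k=1}^{113} k³ = [113×114/2]² = 6441² = 41486481
∑_{k=1}^{104} k³ = [104×105/2]² = 5460² = 29811600
∑_{k=105}^{113} k³ = 41486481 - 29811600 = 11674881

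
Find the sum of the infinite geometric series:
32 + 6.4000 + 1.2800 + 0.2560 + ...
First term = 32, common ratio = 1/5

For |r| < 1, S = a / (1 - r)
S = 32 / (1 - (1/5))
S = 32 / (4/5)
S = 40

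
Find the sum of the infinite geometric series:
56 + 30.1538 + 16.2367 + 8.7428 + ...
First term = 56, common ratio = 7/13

For |r| < 1, S = a / (1 - r)
S = 56 / (1 - (7/13))
S = 56 / (6/13)
S = 364/3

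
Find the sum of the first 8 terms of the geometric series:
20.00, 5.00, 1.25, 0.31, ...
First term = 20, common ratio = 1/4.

Sₙ = a(1 - rⁿ) / (1 - r)
S_8 = 20(1 - (1/4)^8) / (1 - (1/4))
S_8 = 20(1 - (1/65536)) / (3/4)
S_8 = 109225/4096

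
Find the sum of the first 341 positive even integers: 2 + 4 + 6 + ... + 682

Sum of first n even numbers = n(n+1)
= 341×342
= 116622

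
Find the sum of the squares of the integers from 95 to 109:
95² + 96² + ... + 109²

Use ∑_{k=1}^{n} k² = n(n+1)(2n+1)/6, then subtract the first 94 terms.
∑_{k=1}^{109} k² = 109×110×219/6 = 437635
∑_{k=1}^{94} k² = 94×95×189/6 = 281295
∑_{k=95}^{109} k² = 437635 - 281295 = 156340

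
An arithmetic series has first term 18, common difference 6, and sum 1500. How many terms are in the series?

Using S = n/2 × [2a + (n-1)d]
1500 = n/2 × [2(18) + (n-1)(6)]
1500 = n/2 × [36 + 6n - 6]
3000 = n × [30 + 6n]
6n² + (30)n - 3000 = 0
Discriminant: Δ = (30)² - 4(6)(-3000) = 900 + 72000 = 72900
√Δ = 270
n = [-(30) + √Δ] / (2·6) = (-30 + 270) / 12 = 240 / 12 = 20
(The negative root is discarded since n must be a positive integer.)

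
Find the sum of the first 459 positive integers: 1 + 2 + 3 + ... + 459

Formula: ∑k = n(n+1)/2
= 459×460/2
= 211140/2
= 105570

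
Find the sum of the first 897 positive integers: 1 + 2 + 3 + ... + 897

Formula: ∑k = n(n+1)/2
= 897×898/2
= 805506/2
= 402753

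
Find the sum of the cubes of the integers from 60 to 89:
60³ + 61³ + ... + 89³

Use ∑_{k=1}^{n} k³ = [n(n+1)/2]², then subtract the first 59 terms.
∑_{k=1}^{89} k³ = [89×90/2]² = 4005² = 16040025
∑_{k=1}^{59} k³ = [59×60/2]² = 1770² = 3132900
∑_{k=60}^{89} k³ = 16040025 - 3132900 = 12907125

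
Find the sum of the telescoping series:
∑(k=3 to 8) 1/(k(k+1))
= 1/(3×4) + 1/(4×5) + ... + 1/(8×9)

Partial fractions: 1/(k(k+1)) = 1/k - 1/(k+1)
The series telescopes:
= (1/3 - 1/4) + (1/4 - 1/5) + ... + (1/8 - 1/9)
= 1/3 - 1/9
= 2/9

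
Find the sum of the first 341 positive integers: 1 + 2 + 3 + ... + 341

Formula: ∑k = n(n+1)/2
= 341×342/2
= 116622/2
= 58311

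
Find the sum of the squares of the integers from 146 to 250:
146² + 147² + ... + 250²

Use ∑_{k=1}^{n} k² = n(n+1)(2n+1)/6, then subtract the first 145 terms.
∑_{k=1}^{250} k² = 250×251×501/6 = 5239625
∑_{k=1}^{145} k² = 145×146×291/6 = 1026745
∑_{k=146}^{250} k² = 5239625 - 1026745 = 4212880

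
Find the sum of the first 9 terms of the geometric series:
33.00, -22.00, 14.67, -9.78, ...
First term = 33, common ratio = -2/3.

Sₙ = a(1 - rⁿ) / (1 - r)
S_9 = 33(1 - (-2/3)^9) / (1 - (-2/3))
S_9 = 33(1 - (-512/19683)) / (5/3)
S_9 = 44429/2187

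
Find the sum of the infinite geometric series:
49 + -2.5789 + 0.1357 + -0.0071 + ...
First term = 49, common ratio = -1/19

For |r| < 1, S = a / (1 - r)
S = 49 / (1 - (-1/19))
S = 49 / (20/19)
S = 931/20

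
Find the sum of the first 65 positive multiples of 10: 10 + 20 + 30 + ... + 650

Factor out 10: = 10(1 + 2 + ... + 65) = 10 × n(n+1)/2
= 10 × 65×66/2
= 10 × 2145
= 21450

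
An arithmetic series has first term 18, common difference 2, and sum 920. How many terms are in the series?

Using S = n/2 × [2a + (n-1)d]
920 = n/2 × [2(18) + (n-1)(2)]
920 = n/2 × [36 + 2n - 2]
1840 = n × [34 + 2n]
2n² + (34)n - 1840 = 0
Discriminant: Δ = (34)² - 4(2)(-1840) = 1156 + 14720 = 15876
√Δ = 126
n = [-(34) + √Δ] / (2·2) = (-34 + 126) / 4 = 92 / 4 = 23
(The negative root is discarded since n must be a positive integer.)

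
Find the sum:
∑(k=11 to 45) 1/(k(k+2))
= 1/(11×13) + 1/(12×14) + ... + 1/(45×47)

Partial fractions: 1/(k(k+2)) = (1/2)[1/k - 1/(k+2)]
Telescoping leaves the first two and last two terms:
= (1/2)[1/11 + 1/12 - 1/46 - 1/47]
= 18725/285384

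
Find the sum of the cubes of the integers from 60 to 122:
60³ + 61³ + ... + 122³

Use ∑_{k=1}^{n} k³ = [n(n+1)/2]², then subtract the first 59 terms.
∑_{k=1}^{122} k³ = [122×123/2]² = 7503² = 56295009
∑_{k=1}^{59} k³ = [59×60/2]² = 1770² = 3132900
∑_{k=60}^{122} k³ = 56295009 - 3132900 = 53162109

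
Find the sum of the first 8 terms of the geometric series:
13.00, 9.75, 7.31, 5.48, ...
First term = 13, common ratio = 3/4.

Sₙ = a(1 - rⁿ) / (1 - r)
S_8 = 13(1 - (3/4)^8) / (1 - (3/4))
S_8 = 13(1 - (6561/65536)) / (1/4)
S_8 = 766675/16384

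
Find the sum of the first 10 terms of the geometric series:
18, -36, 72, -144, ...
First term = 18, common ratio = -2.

Sₙ = a(1 - rⁿ) / (1 - r)
S_10 = 18(1 - (-2)^10) / (1 - (-2))
S_10 = 18(1 - 1024) / (3)
S_10 = -6138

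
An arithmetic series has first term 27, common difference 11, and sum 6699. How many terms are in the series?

Using S = n/2 × [2a + (n-1)d]
6699 = n/2 × [2(27) + (n-1)(11)]
6699 = n/2 × [54 + 11n - 11]
13398 = n × [43 + 11n]
11n² + (43)n - 13398 = 0
Discriminant: Δ = (43)² - 4(11)(-13398) = 1849 + 589512 = 591361
√Δ = 769
n = [-(43) + √Δ] / (2·11) = (-43 + 769) / 22 = 726 / 22 = 33
(The negative root is discarded since n must be a positive integer.)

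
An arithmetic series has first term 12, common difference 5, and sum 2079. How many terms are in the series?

Using S = n/2 × [2a + (n-1)d]
2079 = n/2 × [2(12) + (n-1)(5)]
2079 = n/2 × [24 + 5n - 5]
4158 = n × [19 + 5n]
5n² + (19)n - 4158 = 0
Discriminant: Δ = (19)² - 4(5)(-4158) = 361 + 83160 = 83521
√Δ = 289
n = [-(19) + √Δ] / (2·5) = (-19 + 289) / 10 = 270 / 10 = 27
(The negative root is discarded since n must be a positive integer.)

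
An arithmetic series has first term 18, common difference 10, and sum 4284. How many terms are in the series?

Using S = n/2 × [2a + (n-1)d]
4284 = n/2 × [2(18) + (n-1)(10)]
4284 = n/2 × [36 + 10n - 10]
8568 = n × [26 + 10n]
10n² + (26)n - 8568 = 0
Discriminant: Δ = (26)² - 4(10)(-8568) = 676 + 342720 = 343396
√Δ = 586
n = [-(26) + √Δ] / (2·10) = (-26 + 586) / 20 = 560 / 20 = 28
(The negative root is discarded since n must be a positive integer.)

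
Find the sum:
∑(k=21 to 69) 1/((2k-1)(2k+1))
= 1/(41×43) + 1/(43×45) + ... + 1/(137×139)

Partial fractions: 1/((2k-1)(2k+1)) = (1/2)[1/(2k-1) - 1/(2k+1)]
The series telescopes:
= (1/2)[1/41 - 1/139]
= 49/5699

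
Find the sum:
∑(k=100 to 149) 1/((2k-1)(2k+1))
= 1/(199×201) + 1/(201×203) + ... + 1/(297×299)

Partial fractions: 1/((2k-1)(2k+1)) = (1/2)[1/(2k-1) - 1/(2k+1)]
The series telescopes:
= (1/2)[1/199 - 1/299]
= 50/59501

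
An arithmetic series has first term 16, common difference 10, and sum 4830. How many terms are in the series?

Using S = n/2 × [2a + (n-1)d]
4830 = n/2 × [2(16) + (n-1)(10)]
4830 = n/2 × [32 + 10n - 10]
9660 = n × [22 + 10n]
10n² + (22)n - 9660 = 0
Discriminant: Δ = (22)² - 4(10)(-9660) = 484 + 386400 = 386884
√Δ = 622
n = [-(22) + √Δ] / (2·10) = (-22 + 622) / 20 = 600 / 20 = 30
(The negative root is discarded since n must be a positive integer.)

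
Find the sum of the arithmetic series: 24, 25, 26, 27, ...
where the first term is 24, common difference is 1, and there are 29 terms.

Sₙ = n/2 × (first + last)
Last term = a + (n-1)d = 24 + (29-1)×1 = 52
S_29 = 29/2 × (24 + 52)
S_29 = 29/2 × 76 = 1102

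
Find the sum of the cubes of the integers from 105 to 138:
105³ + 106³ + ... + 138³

Use ∑_{k=1}^{n} k³ = [n(n+1)/2]², then subtract the first 104 terms.
∑_{k=1}^{138} k³ = [138×139/2]² = 9591² = 91987281
∑_{k=1}^{104} k³ = [104×105/2]² = 5460² = 29811600
∑_{k=105}^{138} k³ = 91987281 - 29811600 = 62175681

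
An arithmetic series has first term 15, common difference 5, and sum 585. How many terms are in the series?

Using S = n/2 × [2a + (n-1)d]
585 = n/2 × [2(15) + (n-1)(5)]
585 = n/2 × [30 + 5n - 5]
1170 = n × [25 + 5n]
5n² + (25)n - 1170 = 0
Discriminant: Δ = (25)² - 4(5)(-1170) = 625 + 23400 = 24025
√Δ = 155
n = [-(25) + √Δ] / (2·5) = (-25 + 155) / 10 = 130 / 10 = 13
(The negative root is discarded since n must be a positive integer.)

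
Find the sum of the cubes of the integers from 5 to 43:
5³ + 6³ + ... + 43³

Use ∑_{k=1}^{n} k³ = [n(n+1)/2]², then subtract the first 4 terms.
∑_{k=1}^{43} k³ = [43×44/2]² = 946² = 894916
∑_{k=1}^{4} k³ = [4×5/2]² = 10² = 100
∑_{k=5}^{43} k³ = 894916 - 100 = 894816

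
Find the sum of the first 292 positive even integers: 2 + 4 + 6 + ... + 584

Sum of first n even numbers = n(n+1)
= 292×293
= 85556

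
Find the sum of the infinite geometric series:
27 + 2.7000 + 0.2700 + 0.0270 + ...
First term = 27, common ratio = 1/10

For |r| < 1, S = a / (1 - r)
S = 27 / (1 - (1/10))
S = 27 / (9/10)
S = 30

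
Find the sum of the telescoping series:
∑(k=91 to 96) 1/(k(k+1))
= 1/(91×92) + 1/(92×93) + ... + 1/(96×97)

Partial fractions: 1/(k(k+1)) = 1/k - 1/(k+1)
The series telescopes:
= (1/91 - 1/92) + (1/92 - 1/93) + ... + (1/96 - 1/97)
= 1/91 - 1/97
= 6/8827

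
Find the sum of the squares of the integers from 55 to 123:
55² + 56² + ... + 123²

Use ∑_{k=1}^{n} k² = n(n+1)(2n+1)/6, then subtract the first 54 terms.
∑_{k=1}^{123} k² = 123×124×247/6 = 627874
∑_{k=1}^{54} k² = 54×55×109/6 = 53955
∑_{k=55}^{123} k² = 627874 - 53955 = 573919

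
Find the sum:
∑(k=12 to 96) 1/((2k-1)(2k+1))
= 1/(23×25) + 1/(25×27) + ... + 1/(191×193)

Partial fractions: 1/((2k-1)(2k+1)) = (1/2)[1/(2k-1) - 1/(2k+1)]
The series telescopes:
= (1/2)[1/23 - 1/193]
= 85/4439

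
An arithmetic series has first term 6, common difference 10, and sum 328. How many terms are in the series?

Using S = n/2 × [2a + (n-1)d]
328 = n/2 × [2(6) + (n-1)(10)]
328 = n/2 × [12 + 10n - 10]
656 = n × [2 + 10n]
10n² + (2)n - 656 = 0
Discriminant: Δ = (2)² - 4(10)(-656) = 4 + 26240 = 26244
√Δ = 162
n = [-(2) + √Δ] / (2·10) = (-2 + 162) / 20 = 160 / 20 = 8
(The negative root is discarded since n must be a positive integer.)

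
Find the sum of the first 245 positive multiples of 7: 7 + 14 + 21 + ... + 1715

Factor out 7: = 7(1 + 2 + ... + 245) = 7 × n(n+1)/2
= 7 × 245×246/2
= 7 × 30135
= 210945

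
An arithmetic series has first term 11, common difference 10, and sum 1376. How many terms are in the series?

Using S = n/2 × [2a + (n-1)d]
1376 = n/2 × [2(11) + (n-1)(10)]
1376 = n/2 × [22 + 10n - 10]
2752 = n × [12 + 10n]
10n² + (12)n - 2752 = 0
Discriminant: Δ = (12)² - 4(10)(-2752) = 144 + 110080 = 110224
√Δ = 332
n = [-(12) + √Δ] / (2·10) = (-12 + 332) / 20 = 320 / 20 = 16
(The negative root is discarded since n must be a positive integer.)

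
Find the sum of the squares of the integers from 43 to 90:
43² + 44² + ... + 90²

Use ∑_{k=1}^{n} k² = n(n+1)(2n+1)/6, then subtract the first 42 terms.
∑_{k=1}^{90} k² = 90×91×181/6 = 247065
∑_{k=1}^{42} k² = 42×43×85/6 = 25585
∑_{k=43}^{90} k² = 247065 - 25585 = 221480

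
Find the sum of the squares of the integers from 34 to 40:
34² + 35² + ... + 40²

Use ∑_{k=1}^{n} k² = n(n+1)(2n+1)/6, then subtract the first 33 terms.
∑_{k=1}^{40} k² = 40×41×81/6 = 22140
∑_{k=1}^{33} k² = 33×34×67/6 = 12529
∑_{k=34}^{40} k² = 22140 - 12529 = 9611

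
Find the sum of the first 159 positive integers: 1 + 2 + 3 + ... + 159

Formula: ∑k = n(n+1)/2
= 159×160/2
= 25440/2
= 12720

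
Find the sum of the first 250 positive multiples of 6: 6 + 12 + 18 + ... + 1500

Factor out 6: = 6(1 + 2 + ... + 250) = 6 × n(n+1)/2
= 6 × 250×251/2
= 6 × 31375
= 188250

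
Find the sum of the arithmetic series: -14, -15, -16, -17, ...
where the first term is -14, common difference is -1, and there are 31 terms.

Sₙ = n/2 × (first + last)
Last term = a + (n-1)d = -14 + (31-1)×(-1) = -44
S_31 = 31/2 × (-14 + (-44))
S_31 = 31/2 × (-58) = -899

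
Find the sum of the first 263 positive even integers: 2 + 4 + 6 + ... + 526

Sum of first n even numbers = n(n+1)
= 263×264
= 69432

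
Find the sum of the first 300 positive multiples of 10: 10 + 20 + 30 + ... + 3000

Factor out 10: = 10(1 + 2 + ... + 300) = 10 × n(n+1)/2
= 10 × 300×301/2
= 10 × 45150
= 451500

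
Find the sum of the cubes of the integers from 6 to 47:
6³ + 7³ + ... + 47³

Use ∑_{k=1}^{n} k³ = [n(n+1)/2]², then subtract the first 5 terms.
∑_{k=1}^{47} k³ = [47×48/2]² = 1128² = 1272384
∑_{k=1}^{5} k³ = [5×6/2]² = 15² = 225
∑_{k=6}^{47} k³ = 1272384 - 225 = 1272159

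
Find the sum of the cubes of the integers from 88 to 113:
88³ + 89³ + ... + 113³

Use ∑_{k=1}^{n} k³ = [n(n+1)/2]², then subtract the first 87 terms.
∑_{k=1}^{113} k³ = [113×114/2]² = 6441² = 41486481
∑_{k=1}^{87} k³ = [87×88/2]² = 3828² = 14653584
∑_{k=88}^{113} k³ = 41486481 - 14653584 = 26832897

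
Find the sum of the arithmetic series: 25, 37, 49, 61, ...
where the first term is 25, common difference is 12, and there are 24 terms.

Sₙ = n/2 × (first + last)
Last term = a + (n-1)d = 25 + (24-1)×12 = 301
S_24 = 24/2 × (25 + 301)
S_24 = 24/2 × 326 = 3912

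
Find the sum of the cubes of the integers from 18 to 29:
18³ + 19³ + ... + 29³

Use ∑_{k=1}^{n} k³ = [n(n+1)/2]², then subtract the first 17 terms.
∑_{k=1}^{29} k³ = [29×30/2]² = 435² = 189225
∑_{k=1}^{17} k³ = [17×18/2]² = 153² = 23409
∑_{k=18}^{29} k³ = 189225 - 23409 = 165816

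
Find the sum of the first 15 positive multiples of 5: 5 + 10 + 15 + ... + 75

Factor out 5: = 5(1 + 2 + ... + 15) = 5 × n(n+1)/2
= 5 × 15×16/2
= 5 × 120
= 600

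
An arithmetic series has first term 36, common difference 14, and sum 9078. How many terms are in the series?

Using S = n/2 × [2a + (n-1)d]
9078 = n/2 × [2(36) + (n-1)(14)]
9078 = n/2 × [72 + 14n - 14]
18156 = n × [58 + 14n]
14n² + (58)n - 18156 = 0
Discriminant: Δ = (58)² - 4(14)(-18156) = 3364 + 1016736 = 1020100
√Δ = 1010
n = [-(58) + √Δ] / (2·14) = (-58 + 1010) / 28 = 952 / 28 = 34
(The negative root is discarded since n must be a positive integer.)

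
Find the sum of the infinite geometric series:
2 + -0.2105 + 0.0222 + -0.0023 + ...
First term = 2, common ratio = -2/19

For |r| < 1, S = a / (1 - r)
S = 2 / (1 - (-2/19))
S = 2 / (21/19)
S = 38/21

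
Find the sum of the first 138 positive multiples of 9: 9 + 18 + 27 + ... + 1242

Factor out 9: = 9(1 + 2 + ... + 138) = 9 × n(n+1)/2
= 9 × 138×139/2
= 9 × 9591
= 86319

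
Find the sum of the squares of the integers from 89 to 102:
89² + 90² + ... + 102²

Use ∑_{k=1}^{n} k² = n(n+1)(2n+1)/6, then subtract the first 88 terms.
∑_{k=1}^{102} k² = 102×103×205/6 = 358955
∑_{k=1}^{88} k² = 88×89×177/6 = 231044
∑_{k=89}^{102} k² = 358955 - 231044 = 127911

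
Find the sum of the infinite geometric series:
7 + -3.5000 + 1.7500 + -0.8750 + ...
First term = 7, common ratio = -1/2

For |r| < 1, S = a / (1 - r)
S = 7 / (1 - (-1/2))
S = 7 / (3/2)
S = 14/3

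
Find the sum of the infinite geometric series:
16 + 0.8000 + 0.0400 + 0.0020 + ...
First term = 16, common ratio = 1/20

For |r| < 1, S = a / (1 - r)
S = 16 / (1 - (1/20))
S = 16 / (19/20)
S = 320/19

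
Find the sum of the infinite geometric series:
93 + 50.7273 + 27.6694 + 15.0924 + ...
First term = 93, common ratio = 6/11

For |r| < 1, S = a / (1 - r)
S = 93 / (1 - (6/11))
S = 93 / (5/11)
S = 1023/5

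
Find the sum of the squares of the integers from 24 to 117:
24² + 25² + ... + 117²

Use ∑_{k=1}^{n} k² = n(n+1)(2n+1)/6, then subtract the first 23 terms.
∑_{k=1}^{117} k² = 117×118×235/6 = 540735
∑_{k=1}^{23} k² = 23×24×47/6 = 4324
∑_{k=24}^{117} k² = 540735 - 4324 = 536411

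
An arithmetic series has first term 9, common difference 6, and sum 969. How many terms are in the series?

Using S = n/2 × [2a + (n-1)d]
969 = n/2 × [2(9) + (n-1)(6)]
969 = n/2 × [18 + 6n - 6]
1938 = n × [12 + 6n]
6n² + (12)n - 1938 = 0
Discriminant: Δ = (12)² - 4(6)(-1938) = 144 + 46512 = 46656
√Δ = 216
n = [-(12) + √Δ] / (2·6) = (-12 + 216) / 12 = 204 / 12 = 17
(The negative root is discarded since n must be a positive integer.)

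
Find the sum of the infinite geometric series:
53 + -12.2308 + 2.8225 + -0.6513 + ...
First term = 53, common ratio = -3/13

For |r| < 1, S = a / (1 - r)
S = 53 / (1 - (-3/13))
S = 53 / (16/13)
S = 689/16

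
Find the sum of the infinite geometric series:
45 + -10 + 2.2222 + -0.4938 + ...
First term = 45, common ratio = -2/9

For |r| < 1, S = a / (1 - r)
S = 45 / (1 - (-2/9))
S = 45 / (11/9)
S = 405/11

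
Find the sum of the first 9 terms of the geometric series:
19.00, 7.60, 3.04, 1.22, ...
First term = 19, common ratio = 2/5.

Sₙ = a(1 - rⁿ) / (1 - r)
S_9 = 19(1 - (2/5)^9) / (1 - (2/5))
S_9 = 19(1 - (512/1953125)) / (3/5)
S_9 = 12366549/390625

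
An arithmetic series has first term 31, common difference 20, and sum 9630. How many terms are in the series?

Using S = n/2 × [2a + (n-1)d]
9630 = n/2 × [2(31) + (n-1)(20)]
9630 = n/2 × [62 + 20n - 20]
19260 = n × [42 + 20n]
20n² + (42)n - 19260 = 0
Discriminant: Δ = (42)² - 4(20)(-19260) = 1764 + 1540800 = 1542564
√Δ = 1242
n = [-(42) + √Δ] / (2·20) = (-42 + 1242) / 40 = 1200 / 40 = 30
(The negative root is discarded since n must be a positive integer.)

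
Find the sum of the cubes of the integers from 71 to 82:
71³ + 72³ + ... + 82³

Use ∑_{k=1}^{n} k³ = [n(n+1)/2]², then subtract the first 70 terms.
∑_{k=1}^{82} k³ = [82×83/2]² = 3403² = 11580409
∑_{k=1}^{70} k³ = [70×71/2]² = 2485² = 6175225
∑_{k=71}^{82} k³ = 11580409 - 6175225 = 5405184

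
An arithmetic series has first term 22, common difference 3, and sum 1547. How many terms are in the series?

Using S = n/2 × [2a + (n-1)d]
1547 = n/2 × [2(22) + (n-1)(3)]
1547 = n/2 × [44 + 3n - 3]
3094 = n × [41 + 3n]
3n² + (41)n - 3094 = 0
Discriminant: Δ = (41)² - 4(3)(-3094) = 1681 + 37128 = 38809
√Δ = 197
n = [-(41) + √Δ] / (2·3) = (-41 + 197) / 6 = 156 / 6 = 26
(The negative root is discarded since n must be a positive integer.)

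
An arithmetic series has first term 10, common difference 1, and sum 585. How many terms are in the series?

Using S = n/2 × [2a + (n-1)d]
585 = n/2 × [2(10) + (n-1)(1)]
585 = n/2 × [20 + 1n - 1]
1170 = n × [19 + 1n]
1n² + (19)n - 1170 = 0
Discriminant: Δ = (19)² - 4(1)(-1170) = 361 + 4680 = 5041
√Δ = 71
n = [-(19) + √Δ] / (2·1) = (-19 + 71) / 2 = 52 / 2 = 26
(The negative root is discarded since n must be a positive integer.)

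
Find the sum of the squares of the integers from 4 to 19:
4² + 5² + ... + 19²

Use ∑_{k=1}^{n} k² = n(n+1)(2n+1)/6, then subtract the first 3 terms.
∑_{k=1}^{19} k² = 19×20×39/6 = 2470
∑_{k=1}^{3} k² = 3×4×7/6 = 14
∑_{k=4}^{19} k² = 2470 - 14 = 2456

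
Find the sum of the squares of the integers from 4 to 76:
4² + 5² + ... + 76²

Use ∑_{k=1}^{n} k² = n(n+1)(2n+1)/6, then subtract the first 3 terms.
∑_{k=1}^{76} k² = 76×77×153/6 = 149226
∑_{k=1}^{3} k² = 3×4×7/6 = 14
∑_{k=4}^{76} k² = 149226 - 14 = 149212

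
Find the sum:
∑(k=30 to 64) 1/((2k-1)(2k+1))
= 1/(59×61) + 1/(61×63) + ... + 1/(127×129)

Partial fractions: 1/((2k-1)(2k+1)) = (1/2)[1/(2k-1) - 1/(2k+1)]
The series telescopes:
= (1/2)[1/59 - 1/129]
= 35/7611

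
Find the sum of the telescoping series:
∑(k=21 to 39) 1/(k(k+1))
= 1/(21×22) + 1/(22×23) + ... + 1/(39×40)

Partial fractions: 1/(k(k+1)) = 1/k - 1/(k+1)
The series telescopes:
= (1/21 - 1/22) + (1/22 - 1/23) + ... + (1/39 - 1/40)
= 1/21 - 1/40
= 19/840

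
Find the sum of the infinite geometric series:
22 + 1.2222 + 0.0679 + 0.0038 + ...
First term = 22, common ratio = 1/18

For |r| < 1, S = a / (1 - r)
S = 22 / (1 - (1/18))
S = 22 / (17/18)
S = 396/17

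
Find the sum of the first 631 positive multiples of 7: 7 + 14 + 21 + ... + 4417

Factor out 7: = 7(1 + 2 + ... + 631) = 7 × n(n+1)/2
= 7 × 631×632/2
= 7 × 199396
= 1395772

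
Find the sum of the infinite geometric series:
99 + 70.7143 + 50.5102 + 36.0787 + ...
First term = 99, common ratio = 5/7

For |r| < 1, S = a / (1 - r)
S = 99 / (1 - (5/7))
S = 99 / (2/7)
S = 693/2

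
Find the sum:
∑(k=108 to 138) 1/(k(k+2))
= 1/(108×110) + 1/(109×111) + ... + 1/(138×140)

Partial fractions: 1/(k(k+2)) = (1/2)[1/k - 1/(k+2)]
Telescoping leaves the first two and last two terms:
= (1/2)[1/108 + 1/109 - 1/139 - 1/140]
= 29326/14317695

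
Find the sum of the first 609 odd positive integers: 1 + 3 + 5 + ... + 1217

Sum of first n odd numbers = n²
= 609²
= 370881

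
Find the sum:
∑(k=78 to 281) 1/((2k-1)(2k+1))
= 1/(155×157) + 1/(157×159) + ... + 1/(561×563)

Partial fractions: 1/((2k-1)(2k+1)) = (1/2)[1/(2k-1) - 1/(2k+1)]
The series telescopes:
= (1/2)[1/155 - 1/563]
= 204/87265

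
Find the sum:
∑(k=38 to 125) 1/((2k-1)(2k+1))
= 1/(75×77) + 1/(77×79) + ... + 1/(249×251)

Partial fractions: 1/((2k-1)(2k+1)) = (1/2)[1/(2k-1) - 1/(2k+1)]
The series telescopes:
= (1/2)[1/75 - 1/251]
= 88/18825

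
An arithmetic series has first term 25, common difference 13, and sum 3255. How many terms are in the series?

Using S = n/2 × [2a + (n-1)d]
3255 = n/2 × [2(25) + (n-1)(13)]
3255 = n/2 × [50 + 13n - 13]
6510 = n × [37 + 13n]
13n² + (37)n - 6510 = 0
Discriminant: Δ = (37)² - 4(13)(-6510) = 1369 + 338520 = 339889
√Δ = 583
n = [-(37) + √Δ] / (2·13) = (-37 + 583) / 26 = 546 / 26 = 21
(The negative root is discarded since n must be a positive integer.)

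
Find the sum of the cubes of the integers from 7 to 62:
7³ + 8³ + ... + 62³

Use ∑_{k=1}^{n} k³ = [n(n+1)/2]², then subtract the first 6 terms.
∑_{k=1}^{62} k³ = [62×63/2]² = 1953² = 3814209
∑_{k=1}^{6} k³ = [6×7/2]² = 21² = 441
∑_{k=7}^{62} k³ = 3814209 - 441 = 3813768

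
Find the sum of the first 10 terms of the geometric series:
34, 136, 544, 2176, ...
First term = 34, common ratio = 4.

Sₙ = a(1 - rⁿ) / (1 - r)
S_10 = 34(1 - 4^10) / (1 - 4)
S_10 = 34(1 - 1048576) / (-3)
S_10 = 11883850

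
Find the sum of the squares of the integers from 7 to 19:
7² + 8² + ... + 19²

Use ∑_{k=1}^{n} k² = n(n+1)(2n+1)/6, then subtract the first 6 terms.
∑_{k=1}^{19} k² = 19×20×39/6 = 2470
∑_{k=1}^{6} k² = 6×7×13/6 = 91
∑_{k=7}^{19} k² = 2470 - 91 = 2379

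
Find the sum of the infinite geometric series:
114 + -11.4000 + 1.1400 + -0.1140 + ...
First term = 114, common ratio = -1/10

For |r| < 1, S = a / (1 - r)
S = 114 / (1 - (-1/10))
S = 114 / (11/10)
S = 1140/11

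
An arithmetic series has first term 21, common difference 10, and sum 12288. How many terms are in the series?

Using S = n/2 × [2a + (n-1)d]
12288 = n/2 × [2(21) + (n-1)(10)]
12288 = n/2 × [42 + 10n - 10]
24576 = n × [32 + 10n]
10n² + (32)n - 24576 = 0
Discriminant: Δ = (32)² - 4(10)(-24576) = 1024 + 983040 = 984064
√Δ = 992
n = [-(32) + √Δ] / (2·10) = (-32 + 992) / 20 = 960 / 20 = 48
(The negative root is discarded since n must be a positive integer.)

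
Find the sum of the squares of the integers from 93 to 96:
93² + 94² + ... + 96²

Use ∑_{k=1}^{n} k² = n(n+1)(2n+1)/6, then subtract the first 92 terms.
∑_{k=1}^{96} k² = 96×97×193/6 = 299536
∑_{k=1}^{92} k² = 92×93×185/6 = 263810
∑_{k=93}^{96} k² = 299536 - 263810 = 35726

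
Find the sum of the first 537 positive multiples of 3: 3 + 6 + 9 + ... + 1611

Factor out 3: = 3(1 + 2 + ... + 537) = 3 × n(n+1)/2
= 3 × 537×538/2
= 3 × 144453
= 433359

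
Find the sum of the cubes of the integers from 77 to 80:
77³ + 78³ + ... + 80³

Use ∑_{k=1}^{n} k³ = [n(n+1)/2]², then subtract the first 76 terms.
∑_{k=1}^{80} k³ = [80×81/2]² = 3240² = 10497600
∑_{k=1}^{76} k³ = [76×77/2]² = 2926² = 8561476
∑_{k=77}^{80} k³ = 10497600 - 8561476 = 1936124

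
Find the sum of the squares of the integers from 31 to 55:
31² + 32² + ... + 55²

Use ∑_{k=1}^{n} k² = n(n+1)(2n+1)/6, then subtract the first 30 terms.
∑_{k=1}^{55} k² = 55×56×111/6 = 56980
∑_{k=1}^{30} k² = 30×31×61/6 = 9455
∑_{k=31}^{55} k² = 56980 - 9455 = 47525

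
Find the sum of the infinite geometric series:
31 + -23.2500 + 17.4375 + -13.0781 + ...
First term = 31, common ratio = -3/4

For |r| < 1, S = a / (1 - r)
S = 31 / (1 - (-3/4))
S = 31 / (7/4)
S = 124/7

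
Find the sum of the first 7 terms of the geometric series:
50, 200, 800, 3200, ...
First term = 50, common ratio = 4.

Sₙ = a(1 - rⁿ) / (1 - r)
S_7 = 50(1 - 4^7) / (1 - 4)
S_7 = 50(1 - 16384) / (-3)
S_7 = 273050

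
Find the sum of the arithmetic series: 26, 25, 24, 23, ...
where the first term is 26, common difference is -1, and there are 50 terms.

Sₙ = n/2 × (first + last)
Last term = a + (n-1)d = 26 + (50-1)×(-1) = -23
S_50 = 50/2 × (26 + (-23))
S_50 = 50/2 × 3 = 75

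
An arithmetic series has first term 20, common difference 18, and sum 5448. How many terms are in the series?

Using S = n/2 × [2a + (n-1)d]
5448 = n/2 × [2(20) + (n-1)(18)]
5448 = n/2 × [40 + 18n - 18]
10896 = n × [22 + 18n]
18n² + (22)n - 10896 = 0
Discriminant: Δ = (22)² - 4(18)(-10896) = 484 + 784512 = 784996
√Δ = 886
n = [-(22) + √Δ] / (2·18) = (-22 + 886) / 36 = 864 / 36 = 24
(The negative root is discarded since n must be a positive integer.)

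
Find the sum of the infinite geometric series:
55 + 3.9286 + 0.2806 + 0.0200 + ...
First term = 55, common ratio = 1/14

For |r| < 1, S = a / (1 - r)
S = 55 / (1 - (1/14))
S = 55 / (13/14)
S = 770/13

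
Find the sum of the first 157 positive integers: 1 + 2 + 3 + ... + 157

Formula: ∑k = n(n+1)/2
= 157×158/2
= 24806/2
= 12403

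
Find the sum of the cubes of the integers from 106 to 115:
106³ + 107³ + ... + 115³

Use ∑_{k=1}^{n} k³ = [n(n+1)/2]², then subtract the first 105 terms.
∑_{k=1}^{115} k³ = [115×116/2]² = 6670² = 44488900
∑_{k=1}^{105} k³ = [105×106/2]² = 5565² = 30969225
∑_{k=106}^{115} k³ = 44488900 - 30969225 = 13519675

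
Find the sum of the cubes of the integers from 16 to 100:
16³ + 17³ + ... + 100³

Use ∑_{k=1}^{n} k³ = [n(n+1)/2]², then subtract the first 15 terms.
∑_{k=1}^{100} k³ = [100×101/2]² = 5050² = 25502500
∑_{k=1}^{15} k³ = [15×16/2]² = 120² = 14400
∑_{k=16}^{100} k³ = 25502500 - 14400 = 25488100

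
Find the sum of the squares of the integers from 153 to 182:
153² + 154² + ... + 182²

Use ∑_{k=1}^{n} k² = n(n+1)(2n+1)/6, then subtract the first 152 terms.
∑_{k=1}^{182} k² = 182×183×365/6 = 2026115
∑_{k=1}^{152} k² = 152×153×305/6 = 1182180
∑_{k=153}^{182} k² = 2026115 - 1182180 = 843935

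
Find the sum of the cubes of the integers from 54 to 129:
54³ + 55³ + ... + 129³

Use ∑_{k=1}^{n} k³ = [n(n+1)/2]², then subtract the first 53 terms.
∑_{k=1}^{129} k³ = [129×130/2]² = 8385² = 70308225
∑_{k=1}^{53} k³ = [53×54/2]² = 1431² = 2047761
∑_{k=54}^{129} k³ = 70308225 - 2047761 = 68260464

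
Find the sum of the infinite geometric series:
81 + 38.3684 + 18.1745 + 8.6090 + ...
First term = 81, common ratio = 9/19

For |r| < 1, S = a / (1 - r)
S = 81 / (1 - (9/19))
S = 81 / (10/19)
S = 1539/10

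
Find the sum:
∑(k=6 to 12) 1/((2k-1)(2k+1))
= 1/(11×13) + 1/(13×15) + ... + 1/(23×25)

Partial fractions: 1/((2k-1)(2k+1)) = (1/2)[1/(2k-1) - 1/(2k+1)]
The series telescopes:
= (1/2)[1/11 - 1/25]
= 7/275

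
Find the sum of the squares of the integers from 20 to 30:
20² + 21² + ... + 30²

Use ∑_{k=1}^{n} k² = n(n+1)(2n+1)/6, then subtract the first 19 terms.
∑_{k=1}^{30} k² = 30×31×61/6 = 9455
∑_{k=1}^{19} k² = 19×20×39/6 = 2470
∑_{k=20}^{30} k² = 9455 - 2470 = 6985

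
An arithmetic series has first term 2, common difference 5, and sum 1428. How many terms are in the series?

Using S = n/2 × [2a + (n-1)d]
1428 = n/2 × [2(2) + (n-1)(5)]
1428 = n/2 × [4 + 5n - 5]
2856 = n × [-1 + 5n]
5n² + (-1)n - 2856 = 0
Discriminant: Δ = (-1)² - 4(5)(-2856) = 1 + 57120 = 57121
√Δ = 239
n = [-(-1) + √Δ] / (2·5) = (1 + 239) / 10 = 240 / 10 = 24
(The negative root is discarded since n must be a positive integer.)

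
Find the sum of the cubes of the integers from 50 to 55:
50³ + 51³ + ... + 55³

Use ∑_{k=1}^{n} k³ = [n(n+1)/2]², then subtract the first 49 terms.
∑_{k=1}^{55} k³ = [55×56/2]² = 1540² = 2371600
∑_{k=1}^{49} k³ = [49×50/2]² = 1225² = 1500625
∑_{k=50}^{55} k³ = 2371600 - 1500625 = 870975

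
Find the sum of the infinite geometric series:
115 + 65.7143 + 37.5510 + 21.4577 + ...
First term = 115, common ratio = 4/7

For |r| < 1, S = a / (1 - r)
S = 115 / (1 - (4/7))
S = 115 / (3/7)
S = 805/3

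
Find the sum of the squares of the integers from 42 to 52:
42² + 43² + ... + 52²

Use ∑_{k=1}^{n} k² = n(n+1)(2n+1)/6, then subtract the first 41 terms.
∑_{k=1}^{52} k² = 52×53×105/6 = 48230
∑_{k=1}^{41} k² = 41×42×83/6 = 23821
∑_{k=42}^{52} k² = 48230 - 23821 = 24409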